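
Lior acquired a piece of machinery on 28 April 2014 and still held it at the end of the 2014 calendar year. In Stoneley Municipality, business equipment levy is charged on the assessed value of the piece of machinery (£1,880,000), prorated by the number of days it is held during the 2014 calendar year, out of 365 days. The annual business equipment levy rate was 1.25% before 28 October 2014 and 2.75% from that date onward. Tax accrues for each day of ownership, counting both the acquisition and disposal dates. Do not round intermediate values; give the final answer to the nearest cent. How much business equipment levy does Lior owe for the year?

28 April – 27 October 2014: 183 days at 1.25% → £1,880,000 × 1.25% × 183/365 = £11,782.1918
28 October – 31 December 2014: 65 days at 2.75% → £1,880,000 × 2.75% × 65/365 = £9,206.8493
Total = £20,989.0411

£20,989.04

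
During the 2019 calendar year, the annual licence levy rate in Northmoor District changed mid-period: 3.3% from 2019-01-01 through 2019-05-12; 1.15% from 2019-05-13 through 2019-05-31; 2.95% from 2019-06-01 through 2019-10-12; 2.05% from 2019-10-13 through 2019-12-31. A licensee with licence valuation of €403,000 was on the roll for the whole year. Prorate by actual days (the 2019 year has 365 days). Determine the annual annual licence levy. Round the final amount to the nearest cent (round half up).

€11,226.03

2019-01-01 to 2019-05-12: 132 days at 3.3% → €403,000 × 3.3% × 132/365 = €4,809.5014
2019-05-13 to 2019-05-31: 19 days at 1.15% → €403,000 × 1.15% × 19/365 = €241.2479
2019-06-01 to 2019-10-12: 134 days at 2.95% → €403,000 × 2.95% × 134/365 = €4,364.5452
2019-10-13 to 2019-12-31: 80 days at 2.05% → €403,000 × 2.05% × 80/365 = €1,810.7397
Total = €11,226.0342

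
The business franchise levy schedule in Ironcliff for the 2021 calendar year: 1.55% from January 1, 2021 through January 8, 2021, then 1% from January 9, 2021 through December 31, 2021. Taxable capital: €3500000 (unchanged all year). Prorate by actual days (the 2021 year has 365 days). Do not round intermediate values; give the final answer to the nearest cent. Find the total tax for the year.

January 1 – January 8, 2021: 8 days at 1.55% → €3500000 × 1.55% × 8/365 = €1189.0411
January 9 – December 31, 2021: 357 days at 1% → €3500000 × 1% × 357/365 = €34232.8767
Total = €35421.9178

€35421.92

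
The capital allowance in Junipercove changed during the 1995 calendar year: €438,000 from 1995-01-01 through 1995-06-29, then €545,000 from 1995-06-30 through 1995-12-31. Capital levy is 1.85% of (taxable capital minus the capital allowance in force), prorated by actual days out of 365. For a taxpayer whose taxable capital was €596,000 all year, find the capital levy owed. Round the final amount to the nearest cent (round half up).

1995-01-01 to 1995-06-29: 180 days, exemption €438,000 → (€596,000 − €438,000) × 1.85% × 180/365 = €1,441.4795
1995-06-30 to 1995-12-31: 185 days, exemption €545,000 → (€596,000 − €545,000) × 1.85% × 185/365 = €478.2123
Total = €1,919.6918

€1,919.69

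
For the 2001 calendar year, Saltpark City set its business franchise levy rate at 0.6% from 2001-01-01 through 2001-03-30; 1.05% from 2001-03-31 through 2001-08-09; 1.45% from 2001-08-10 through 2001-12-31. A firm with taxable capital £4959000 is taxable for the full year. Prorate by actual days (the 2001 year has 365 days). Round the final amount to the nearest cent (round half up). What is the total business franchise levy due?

2001-01-01 to 2001-03-30: 89 days at 0.6% → £4959000 × 0.6% × 89/365 = £7255.0849
2001-03-31 to 2001-08-09: 132 days at 1.05% → £4959000 × 1.05% × 132/365 = £18830.6137
2001-08-10 to 2001-12-31: 144 days at 1.45% → £4959000 × 1.45% × 144/365 = £28368.1973
Total = £54453.8959

£54453.90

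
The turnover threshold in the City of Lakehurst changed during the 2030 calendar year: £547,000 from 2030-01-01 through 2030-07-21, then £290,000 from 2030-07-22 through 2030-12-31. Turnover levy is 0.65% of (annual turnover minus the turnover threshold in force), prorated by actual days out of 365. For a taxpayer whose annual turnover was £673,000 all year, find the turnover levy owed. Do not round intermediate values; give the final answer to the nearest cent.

£1,565.00

2030-01-01 to 2030-07-21: 202 days, exemption £547,000 → (£673,000 − £547,000) × 0.65% × 202/365 = £453.2548
2030-07-22 to 2030-12-31: 163 days, exemption £290,000 → (£673,000 − £290,000) × 0.65% × 163/365 = £1,111.7493
Total = £1,565.0041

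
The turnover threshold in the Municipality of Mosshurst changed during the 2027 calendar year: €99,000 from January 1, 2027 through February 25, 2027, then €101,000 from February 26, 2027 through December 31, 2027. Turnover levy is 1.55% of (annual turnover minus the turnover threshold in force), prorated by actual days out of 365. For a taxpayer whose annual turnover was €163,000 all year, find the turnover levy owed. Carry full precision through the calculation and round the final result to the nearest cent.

€965.76

January 1 – February 25, 2027: 56 days, exemption €99,000 → (€163,000 − €99,000) × 1.55% × 56/365 = €152.1973
February 26 – December 31, 2027: 309 days, exemption €101,000 → (€163,000 − €101,000) × 1.55% × 309/365 = €813.5589
Total = €965.7562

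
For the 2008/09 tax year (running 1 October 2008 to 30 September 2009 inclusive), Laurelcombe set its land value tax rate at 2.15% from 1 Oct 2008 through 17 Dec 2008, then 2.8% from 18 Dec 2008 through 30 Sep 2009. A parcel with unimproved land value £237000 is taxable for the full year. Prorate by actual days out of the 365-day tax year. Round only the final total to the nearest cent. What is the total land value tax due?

£6306.80

1 Oct – 17 Dec 2008: 78 days at 2.15% → £237000 × 2.15% × 78/365 = £1088.9014
18 Dec 2008 – 30 Sep 2009: 287 days at 2.8% → £237000 × 2.8% × 287/365 = £5217.8959
Total = £6306.7973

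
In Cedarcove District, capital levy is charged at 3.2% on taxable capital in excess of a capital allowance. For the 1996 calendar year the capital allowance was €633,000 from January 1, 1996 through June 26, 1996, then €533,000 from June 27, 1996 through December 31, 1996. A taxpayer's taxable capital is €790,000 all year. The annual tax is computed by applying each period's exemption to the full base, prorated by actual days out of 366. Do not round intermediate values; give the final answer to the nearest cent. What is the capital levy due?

€6,667.72

January 1 – June 26, 1996: 178 days, exemption €633,000 → (€790,000 − €633,000) × 3.2% × 178/366 = €2,443.3661
June 27 – December 31, 1996: 188 days, exemption €533,000 → (€790,000 − €533,000) × 3.2% × 188/366 = €4,224.3497
Total = €6,667.7158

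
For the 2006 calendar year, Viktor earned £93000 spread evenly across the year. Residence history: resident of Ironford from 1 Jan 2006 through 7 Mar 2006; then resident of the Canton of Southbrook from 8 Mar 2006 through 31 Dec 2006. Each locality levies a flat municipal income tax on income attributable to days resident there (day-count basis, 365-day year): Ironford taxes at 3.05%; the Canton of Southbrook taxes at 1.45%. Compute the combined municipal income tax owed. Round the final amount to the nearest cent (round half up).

£1617.56

Ironford, 1 Jan – 7 Mar 2006: 66 days → £93000 × 3.05% × 66/365 = £512.9014
The Canton of Southbrook, 8 Mar – 31 Dec 2006: 299 days → £93000 × 1.45% × 299/365 = £1104.6616
Total = £1617.5630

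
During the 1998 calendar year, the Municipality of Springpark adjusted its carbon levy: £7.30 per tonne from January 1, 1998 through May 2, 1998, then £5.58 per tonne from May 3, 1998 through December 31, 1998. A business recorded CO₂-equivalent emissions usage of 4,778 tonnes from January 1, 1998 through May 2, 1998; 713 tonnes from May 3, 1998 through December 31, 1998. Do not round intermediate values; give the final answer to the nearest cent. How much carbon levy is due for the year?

£38,857.94

January 1 – May 2, 1998: 4,778 tonnes at £7.30/tonne → £34,879.40
May 3 – December 31, 1998: 713 tonnes at £5.58/tonne → £3,978.54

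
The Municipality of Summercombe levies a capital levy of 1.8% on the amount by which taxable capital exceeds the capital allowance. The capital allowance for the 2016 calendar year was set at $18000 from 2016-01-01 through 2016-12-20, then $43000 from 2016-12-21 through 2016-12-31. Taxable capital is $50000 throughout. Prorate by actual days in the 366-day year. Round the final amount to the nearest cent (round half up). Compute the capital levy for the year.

$562.48

2016-01-01 to 2016-12-20: 355 days, exemption $18000 → ($50000 − $18000) × 1.8% × 355/366 = $558.6885
2016-12-21 to 2016-12-31: 11 days, exemption $43000 → ($50000 − $43000) × 1.8% × 11/366 = $3.7869
Total = $562.4754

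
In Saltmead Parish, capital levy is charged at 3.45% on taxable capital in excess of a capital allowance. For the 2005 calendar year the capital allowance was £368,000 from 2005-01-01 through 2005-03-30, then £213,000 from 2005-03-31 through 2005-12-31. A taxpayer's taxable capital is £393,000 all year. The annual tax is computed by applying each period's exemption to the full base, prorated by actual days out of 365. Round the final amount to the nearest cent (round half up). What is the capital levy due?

£4,906.09

2005-01-01 to 2005-03-30: 89 days, exemption £368,000 → (£393,000 − £368,000) × 3.45% × 89/365 = £210.3082
2005-03-31 to 2005-12-31: 276 days, exemption £213,000 → (£393,000 − £213,000) × 3.45% × 276/365 = £4,695.7808
Total = £4,906.0890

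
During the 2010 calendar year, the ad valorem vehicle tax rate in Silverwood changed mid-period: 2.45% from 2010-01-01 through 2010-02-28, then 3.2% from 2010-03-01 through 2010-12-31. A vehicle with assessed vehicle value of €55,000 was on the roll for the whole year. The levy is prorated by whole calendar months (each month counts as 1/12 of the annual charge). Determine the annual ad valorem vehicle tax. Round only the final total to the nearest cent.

€1,691.25

2010-01-01 to 2010-02-28: 2 months at 2.45% → €55,000 × 2.45% × 2/12 = €224.5833
2010-03-01 to 2010-12-31: 10 months at 3.2% → €55,000 × 3.2% × 10/12 = €1,466.6667
Total = €1,691.2500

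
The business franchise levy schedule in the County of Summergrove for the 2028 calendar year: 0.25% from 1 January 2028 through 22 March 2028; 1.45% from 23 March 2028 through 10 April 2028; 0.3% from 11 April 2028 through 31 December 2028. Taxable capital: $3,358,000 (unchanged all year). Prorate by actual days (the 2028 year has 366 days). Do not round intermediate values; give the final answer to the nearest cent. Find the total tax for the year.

$11,702.54

1 January – 22 March 2028: 82 days at 0.25% → $3,358,000 × 0.25% × 82/366 = $1,880.8470
23 March – 10 April 2028: 19 days at 1.45% → $3,358,000 × 1.45% × 19/366 = $2,527.6749
11 April – 31 December 2028: 265 days at 0.3% → $3,358,000 × 0.3% × 265/366 = $7,294.0164
Total = $11,702.5383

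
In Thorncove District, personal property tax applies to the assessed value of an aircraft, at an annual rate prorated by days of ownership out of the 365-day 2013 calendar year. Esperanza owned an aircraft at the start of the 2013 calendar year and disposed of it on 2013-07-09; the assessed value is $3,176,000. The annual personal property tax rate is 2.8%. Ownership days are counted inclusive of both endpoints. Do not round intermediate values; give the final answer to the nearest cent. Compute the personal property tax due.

Days held (2013-01-01 to 2013-07-09): 190 out of 365
Tax = $3,176,000 × 2.8% × 190/365 = $46,291.2877

$46,291.29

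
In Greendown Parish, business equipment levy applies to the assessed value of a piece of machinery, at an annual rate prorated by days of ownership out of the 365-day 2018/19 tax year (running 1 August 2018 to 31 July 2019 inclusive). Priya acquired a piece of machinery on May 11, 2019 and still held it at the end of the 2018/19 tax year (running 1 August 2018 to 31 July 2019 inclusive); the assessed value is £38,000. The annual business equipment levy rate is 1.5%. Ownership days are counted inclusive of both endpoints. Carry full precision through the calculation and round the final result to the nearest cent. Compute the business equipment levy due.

Days held (May 11 – July 31, 2019): 82 out of 365
Tax = £38,000 × 1.5% × 82/365 = £128.0548

£128.05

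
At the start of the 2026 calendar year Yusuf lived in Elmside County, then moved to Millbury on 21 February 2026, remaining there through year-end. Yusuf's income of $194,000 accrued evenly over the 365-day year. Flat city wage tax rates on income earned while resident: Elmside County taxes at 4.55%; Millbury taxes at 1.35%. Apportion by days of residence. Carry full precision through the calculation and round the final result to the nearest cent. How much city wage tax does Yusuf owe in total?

$3,486.42

Elmside County, 1 January – 20 February 2026: 51 days → $194,000 × 4.55% × 51/365 = $1,233.3616
Millbury, 21 February – 31 December 2026: 314 days → $194,000 × 1.35% × 314/365 = $2,253.0575
Total = $3,486.4192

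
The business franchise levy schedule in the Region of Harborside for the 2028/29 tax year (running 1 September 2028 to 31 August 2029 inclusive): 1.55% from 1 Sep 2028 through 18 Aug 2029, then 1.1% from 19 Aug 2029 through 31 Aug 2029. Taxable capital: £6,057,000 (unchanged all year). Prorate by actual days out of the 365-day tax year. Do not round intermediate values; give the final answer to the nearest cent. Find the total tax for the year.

£92,912.72

1 Sep 2028 – 18 Aug 2029: 352 days at 1.55% → £6,057,000 × 1.55% × 352/365 = £90,539.7041
19 Aug – 31 Aug 2029: 13 days at 1.1% → £6,057,000 × 1.1% × 13/365 = £2,373.0164
Total = £92,912.7205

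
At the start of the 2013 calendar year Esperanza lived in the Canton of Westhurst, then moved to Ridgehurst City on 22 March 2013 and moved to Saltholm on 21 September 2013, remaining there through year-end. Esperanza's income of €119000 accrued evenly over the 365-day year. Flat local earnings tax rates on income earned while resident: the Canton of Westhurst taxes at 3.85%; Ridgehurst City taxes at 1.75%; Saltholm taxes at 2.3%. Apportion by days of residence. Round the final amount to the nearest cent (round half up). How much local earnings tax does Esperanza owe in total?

The Canton of Westhurst, 1 January – 21 March 2013: 80 days → €119000 × 3.85% × 80/365 = €1004.1644
Ridgehurst City, 22 March – 20 September 2013: 183 days → €119000 × 1.75% × 183/365 = €1044.1027
Saltholm, 21 September – 31 December 2013: 102 days → €119000 × 2.3% × 102/365 = €764.8603
Total = €2813.1274

€2813.13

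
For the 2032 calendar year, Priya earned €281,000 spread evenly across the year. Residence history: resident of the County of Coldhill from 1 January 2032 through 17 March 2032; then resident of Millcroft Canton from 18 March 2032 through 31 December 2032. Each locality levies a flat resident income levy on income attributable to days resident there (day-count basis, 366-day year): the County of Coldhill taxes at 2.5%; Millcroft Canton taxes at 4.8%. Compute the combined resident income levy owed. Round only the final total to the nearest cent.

The County of Coldhill, 1 January – 17 March 2032: 77 days → €281,000 × 2.5% × 77/366 = €1,477.9372
Millcroft Canton, 18 March – 31 December 2032: 289 days → €281,000 × 4.8% × 289/366 = €10,650.3607
Total = €12,128.2978

€12,128.30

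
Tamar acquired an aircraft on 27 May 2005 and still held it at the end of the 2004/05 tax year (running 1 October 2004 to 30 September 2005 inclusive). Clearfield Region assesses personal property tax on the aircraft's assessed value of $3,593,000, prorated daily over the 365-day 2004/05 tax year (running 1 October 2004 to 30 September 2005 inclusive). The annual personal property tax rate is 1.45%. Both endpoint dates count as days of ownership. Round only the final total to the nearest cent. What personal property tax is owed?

Days held (27 May – 30 Sep 2005): 127 out of 365
Tax = $3,593,000 × 1.45% × 127/365 = $18,127.4233

$18,127.42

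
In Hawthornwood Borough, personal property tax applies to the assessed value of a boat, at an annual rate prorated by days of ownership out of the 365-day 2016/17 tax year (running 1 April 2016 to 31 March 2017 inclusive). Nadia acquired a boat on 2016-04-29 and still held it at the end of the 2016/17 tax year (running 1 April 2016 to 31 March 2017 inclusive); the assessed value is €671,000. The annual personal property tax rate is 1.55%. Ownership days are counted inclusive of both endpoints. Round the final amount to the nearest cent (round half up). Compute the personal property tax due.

€9,602.65

Days held (2016-04-29 to 2017-03-31): 337 out of 365
Tax = €671,000 × 1.55% × 337/365 = €9,602.6534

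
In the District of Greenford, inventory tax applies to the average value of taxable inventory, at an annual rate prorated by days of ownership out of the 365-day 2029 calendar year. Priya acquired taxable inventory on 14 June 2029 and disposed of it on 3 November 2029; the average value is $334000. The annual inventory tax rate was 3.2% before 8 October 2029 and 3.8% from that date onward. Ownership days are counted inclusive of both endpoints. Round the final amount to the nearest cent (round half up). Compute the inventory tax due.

14 June – 7 October 2029: 116 days at 3.2% → $334000 × 3.2% × 116/365 = $3396.7342
8 October – 3 November 2029: 27 days at 3.8% → $334000 × 3.8% × 27/365 = $938.8603
Total = $4335.5945

$4335.59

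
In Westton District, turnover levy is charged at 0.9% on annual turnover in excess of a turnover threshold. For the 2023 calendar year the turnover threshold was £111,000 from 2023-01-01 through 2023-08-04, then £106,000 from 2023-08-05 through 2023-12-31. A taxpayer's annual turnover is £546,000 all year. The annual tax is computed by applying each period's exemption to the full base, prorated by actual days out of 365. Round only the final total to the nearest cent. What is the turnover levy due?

2023-01-01 to 2023-08-04: 216 days, exemption £111,000 → (£546,000 − £111,000) × 0.9% × 216/365 = £2,316.8219
2023-08-05 to 2023-12-31: 149 days, exemption £106,000 → (£546,000 − £106,000) × 0.9% × 149/365 = £1,616.5479
Total = £3,933.3699

£3,933.37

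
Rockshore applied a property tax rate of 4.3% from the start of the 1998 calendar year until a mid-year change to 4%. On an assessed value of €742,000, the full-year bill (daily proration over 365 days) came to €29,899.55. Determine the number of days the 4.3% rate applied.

Let d = days at the first rate; then 365 − d days at the second rate.
€742,000 × [4.3%·d + 4%·(365−d)] / 365 = €29,899.55
Solving gives d = 36, so the new rate took effect on 6 Feb 1998.

36 days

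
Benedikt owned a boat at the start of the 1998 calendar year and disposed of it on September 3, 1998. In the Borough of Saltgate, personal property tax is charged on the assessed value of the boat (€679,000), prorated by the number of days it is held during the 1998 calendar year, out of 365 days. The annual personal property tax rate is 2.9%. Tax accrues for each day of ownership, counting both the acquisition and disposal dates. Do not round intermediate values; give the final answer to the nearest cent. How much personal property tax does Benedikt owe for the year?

Days held (January 1 – September 3, 1998): 246 out of 365
Tax = €679,000 × 2.9% × 246/365 = €13,271.1945

€13,271.19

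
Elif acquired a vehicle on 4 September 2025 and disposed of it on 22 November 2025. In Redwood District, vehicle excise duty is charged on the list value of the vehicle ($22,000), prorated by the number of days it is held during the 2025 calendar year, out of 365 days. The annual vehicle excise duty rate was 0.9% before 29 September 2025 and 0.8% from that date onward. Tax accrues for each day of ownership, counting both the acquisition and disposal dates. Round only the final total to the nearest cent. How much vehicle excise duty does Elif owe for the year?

4 September – 28 September 2025: 25 days at 0.9% → $22,000 × 0.9% × 25/365 = $13.5616
29 September – 22 November 2025: 55 days at 0.8% → $22,000 × 0.8% × 55/365 = $26.5205
Total = $40.0822

$40.08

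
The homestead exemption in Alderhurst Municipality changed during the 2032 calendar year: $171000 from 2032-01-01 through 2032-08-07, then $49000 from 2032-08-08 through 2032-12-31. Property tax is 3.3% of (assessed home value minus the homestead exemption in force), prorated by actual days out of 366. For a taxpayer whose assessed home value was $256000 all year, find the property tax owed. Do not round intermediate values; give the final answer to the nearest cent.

2032-01-01 to 2032-08-07: 220 days, exemption $171000 → ($256000 − $171000) × 3.3% × 220/366 = $1686.0656
2032-08-08 to 2032-12-31: 146 days, exemption $49000 → ($256000 − $49000) × 3.3% × 146/366 = $2724.9344
Total = $4411.0000

$4411.00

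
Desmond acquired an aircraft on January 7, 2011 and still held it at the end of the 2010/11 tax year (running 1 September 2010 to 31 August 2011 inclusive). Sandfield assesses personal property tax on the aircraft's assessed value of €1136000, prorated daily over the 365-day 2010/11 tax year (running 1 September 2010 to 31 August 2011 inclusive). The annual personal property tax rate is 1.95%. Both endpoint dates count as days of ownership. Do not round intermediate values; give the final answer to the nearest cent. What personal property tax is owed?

Days held (January 7 – August 31, 2011): 237 out of 365
Tax = €1136000 × 1.95% × 237/365 = €14383.6274

€14383.63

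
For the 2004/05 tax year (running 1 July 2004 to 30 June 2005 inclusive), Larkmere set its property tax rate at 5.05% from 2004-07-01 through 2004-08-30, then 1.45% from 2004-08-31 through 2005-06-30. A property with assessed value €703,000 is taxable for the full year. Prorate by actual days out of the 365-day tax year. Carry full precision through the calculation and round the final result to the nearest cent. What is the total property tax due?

2004-07-01 to 2004-08-30: 61 days at 5.05% → €703,000 × 5.05% × 61/365 = €5,933.1274
2004-08-31 to 2005-06-30: 304 days at 1.45% → €703,000 × 1.45% × 304/365 = €8,489.9288
Total = €14,423.0562

€14,423.06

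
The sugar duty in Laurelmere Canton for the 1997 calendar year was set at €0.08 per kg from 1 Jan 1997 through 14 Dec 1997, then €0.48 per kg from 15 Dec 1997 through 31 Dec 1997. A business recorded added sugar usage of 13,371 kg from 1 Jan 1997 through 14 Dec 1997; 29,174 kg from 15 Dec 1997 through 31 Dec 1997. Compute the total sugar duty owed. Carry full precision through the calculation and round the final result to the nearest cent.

1 Jan – 14 Dec 1997: 13,371 kg at €0.08/kg → €1,069.68
15 Dec – 31 Dec 1997: 29,174 kg at €0.48/kg → €14,003.52

€15,073.20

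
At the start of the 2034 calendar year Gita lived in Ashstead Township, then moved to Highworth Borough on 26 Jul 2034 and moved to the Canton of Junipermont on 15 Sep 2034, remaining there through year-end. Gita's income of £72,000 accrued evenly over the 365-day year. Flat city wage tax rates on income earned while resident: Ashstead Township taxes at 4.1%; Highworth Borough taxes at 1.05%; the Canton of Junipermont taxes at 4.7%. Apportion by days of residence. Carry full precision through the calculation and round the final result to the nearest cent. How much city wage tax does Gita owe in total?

Ashstead Township, 1 Jan – 25 Jul 2034: 206 days → £72,000 × 4.1% × 206/365 = £1,666.0603
Highworth Borough, 26 Jul – 14 Sep 2034: 51 days → £72,000 × 1.05% × 51/365 = £105.6329
The Canton of Junipermont, 15 Sep – 31 Dec 2034: 108 days → £72,000 × 4.7% × 108/365 = £1,001.2932
Total = £2,772.9863

£2,772.99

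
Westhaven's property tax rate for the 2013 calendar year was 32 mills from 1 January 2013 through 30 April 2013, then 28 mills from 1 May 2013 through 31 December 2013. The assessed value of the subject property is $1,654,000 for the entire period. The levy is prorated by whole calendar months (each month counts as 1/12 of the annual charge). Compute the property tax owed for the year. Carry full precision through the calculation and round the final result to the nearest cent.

1 January – 30 April 2013: 4 months at 32 mills → $1,654,000 × 3.2% × 4/12 = $17,642.6667
1 May – 31 December 2013: 8 months at 28 mills → $1,654,000 × 2.8% × 8/12 = $30,874.6667
Total = $48,517.3333

$48,517.33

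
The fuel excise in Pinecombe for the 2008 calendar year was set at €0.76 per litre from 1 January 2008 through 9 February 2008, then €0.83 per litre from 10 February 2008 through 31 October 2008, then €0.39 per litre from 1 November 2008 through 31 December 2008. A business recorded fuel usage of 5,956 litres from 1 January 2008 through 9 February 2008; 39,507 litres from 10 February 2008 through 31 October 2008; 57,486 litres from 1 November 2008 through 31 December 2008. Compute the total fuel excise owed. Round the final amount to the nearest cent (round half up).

1 January – 9 February 2008: 5,956 litres at €0.76/litre → €4,526.56
10 February – 31 October 2008: 39,507 litres at €0.83/litre → €32,790.81
1 November – 31 December 2008: 57,486 litres at €0.39/litre → €22,419.54

€59,736.91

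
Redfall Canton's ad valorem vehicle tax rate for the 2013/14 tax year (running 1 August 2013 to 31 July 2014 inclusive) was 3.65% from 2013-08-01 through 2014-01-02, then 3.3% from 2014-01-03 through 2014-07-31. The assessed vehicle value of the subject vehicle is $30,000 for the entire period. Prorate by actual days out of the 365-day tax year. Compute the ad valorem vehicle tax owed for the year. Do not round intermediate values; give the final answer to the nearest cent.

$1,034.59

2013-08-01 to 2014-01-02: 155 days at 3.65% → $30,000 × 3.65% × 155/365 = $465.0000
2014-01-03 to 2014-07-31: 210 days at 3.3% → $30,000 × 3.3% × 210/365 = $569.5890
Total = $1,034.5890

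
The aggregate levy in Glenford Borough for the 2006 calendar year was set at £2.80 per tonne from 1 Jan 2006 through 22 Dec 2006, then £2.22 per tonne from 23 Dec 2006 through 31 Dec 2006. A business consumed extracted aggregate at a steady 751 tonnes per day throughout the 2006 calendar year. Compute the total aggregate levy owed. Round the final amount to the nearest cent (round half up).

1 Jan – 22 Dec 2006: 356 days × 751 tonnes/day = 267,356 tonnes at £2.80/tonne → £748596.80
23 Dec – 31 Dec 2006: 9 days × 751 tonnes/day = 6,759 tonnes at £2.22/tonne → £15004.98

£763601.78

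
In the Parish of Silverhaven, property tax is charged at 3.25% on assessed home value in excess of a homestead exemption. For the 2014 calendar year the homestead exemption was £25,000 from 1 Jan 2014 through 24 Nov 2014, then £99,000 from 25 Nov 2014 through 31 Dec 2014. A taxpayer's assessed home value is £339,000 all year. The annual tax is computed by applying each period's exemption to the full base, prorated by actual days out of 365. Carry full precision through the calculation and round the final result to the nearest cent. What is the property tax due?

£9,961.21

1 Jan – 24 Nov 2014: 328 days, exemption £25,000 → (£339,000 − £25,000) × 3.25% × 328/365 = £9,170.5205
25 Nov – 31 Dec 2014: 37 days, exemption £99,000 → (£339,000 − £99,000) × 3.25% × 37/365 = £790.6849
Total = £9,961.2055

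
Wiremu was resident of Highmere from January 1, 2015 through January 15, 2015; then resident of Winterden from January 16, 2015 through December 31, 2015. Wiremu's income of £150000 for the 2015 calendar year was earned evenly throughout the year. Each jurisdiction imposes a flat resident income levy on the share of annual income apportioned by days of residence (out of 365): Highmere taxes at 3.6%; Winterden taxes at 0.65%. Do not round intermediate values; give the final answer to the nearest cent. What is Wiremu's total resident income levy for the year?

Highmere, January 1 – January 15, 2015: 15 days → £150000 × 3.6% × 15/365 = £221.9178
Winterden, January 16 – December 31, 2015: 350 days → £150000 × 0.65% × 350/365 = £934.9315
Total = £1156.8493

£1156.85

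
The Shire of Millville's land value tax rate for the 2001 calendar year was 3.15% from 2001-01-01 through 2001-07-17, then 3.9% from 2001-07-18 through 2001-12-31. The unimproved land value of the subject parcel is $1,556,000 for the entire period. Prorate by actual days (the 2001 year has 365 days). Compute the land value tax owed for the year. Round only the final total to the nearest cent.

2001-01-01 to 2001-07-17: 198 days at 3.15% → $1,556,000 × 3.15% × 198/365 = $26,588.4164
2001-07-18 to 2001-12-31: 167 days at 3.9% → $1,556,000 × 3.9% × 167/365 = $27,765.0082
Total = $54,353.4247

$54,353.42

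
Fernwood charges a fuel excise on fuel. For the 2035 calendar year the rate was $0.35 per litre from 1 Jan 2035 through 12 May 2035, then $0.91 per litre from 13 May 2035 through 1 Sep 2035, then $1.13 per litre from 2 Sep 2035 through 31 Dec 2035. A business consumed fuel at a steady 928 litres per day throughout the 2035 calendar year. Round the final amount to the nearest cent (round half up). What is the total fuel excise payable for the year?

1 Jan – 12 May 2035: 132 days × 928 litres/day = 122,496 litres at $0.35/litre → $42,873.60
13 May – 1 Sep 2035: 112 days × 928 litres/day = 103,936 litres at $0.91/litre → $94,581.76
2 Sep – 31 Dec 2035: 121 days × 928 litres/day = 112,288 litres at $1.13/litre → $126,885.44

$264,340.80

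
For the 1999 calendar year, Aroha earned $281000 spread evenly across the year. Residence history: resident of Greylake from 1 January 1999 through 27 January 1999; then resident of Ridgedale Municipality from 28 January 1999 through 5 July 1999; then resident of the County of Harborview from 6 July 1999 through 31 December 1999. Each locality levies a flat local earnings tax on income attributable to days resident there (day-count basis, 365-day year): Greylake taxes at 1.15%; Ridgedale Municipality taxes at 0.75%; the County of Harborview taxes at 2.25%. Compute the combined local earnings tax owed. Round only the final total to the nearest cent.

Greylake, 1 January – 27 January 1999: 27 days → $281000 × 1.15% × 27/365 = $239.0425
Ridgedale Municipality, 28 January – 5 July 1999: 159 days → $281000 × 0.75% × 159/365 = $918.0616
The County of Harborview, 6 July – 31 December 1999: 179 days → $281000 × 2.25% × 179/365 = $3100.6233
Total = $4257.7274

$4257.73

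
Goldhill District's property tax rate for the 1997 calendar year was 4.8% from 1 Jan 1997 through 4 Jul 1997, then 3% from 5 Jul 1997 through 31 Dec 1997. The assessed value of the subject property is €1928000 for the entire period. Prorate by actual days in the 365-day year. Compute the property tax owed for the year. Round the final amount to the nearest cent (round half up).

1 Jan – 4 Jul 1997: 185 days at 4.8% → €1928000 × 4.8% × 185/365 = €46905.8630
5 Jul – 31 Dec 1997: 180 days at 3% → €1928000 × 3% × 180/365 = €28523.8356
Total = €75429.6986

€75429.70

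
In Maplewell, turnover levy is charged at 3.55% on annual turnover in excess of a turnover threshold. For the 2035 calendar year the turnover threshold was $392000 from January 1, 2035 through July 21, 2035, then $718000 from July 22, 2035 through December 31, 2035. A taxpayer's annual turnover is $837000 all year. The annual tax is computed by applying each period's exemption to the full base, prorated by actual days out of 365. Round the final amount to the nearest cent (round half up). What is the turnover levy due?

$10629.28

January 1 – July 21, 2035: 202 days, exemption $392000 → ($837000 − $392000) × 3.55% × 202/365 = $8742.7260
July 22 – December 31, 2035: 163 days, exemption $718000 → ($837000 − $718000) × 3.55% × 163/365 = $1886.5575
Total = $10629.2836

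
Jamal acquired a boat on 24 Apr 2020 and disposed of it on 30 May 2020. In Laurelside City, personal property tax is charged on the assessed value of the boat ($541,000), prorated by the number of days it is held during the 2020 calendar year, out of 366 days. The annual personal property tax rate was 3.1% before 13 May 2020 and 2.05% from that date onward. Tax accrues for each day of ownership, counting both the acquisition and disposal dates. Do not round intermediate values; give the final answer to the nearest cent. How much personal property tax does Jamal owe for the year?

24 Apr – 12 May 2020: 19 days at 3.1% → $541,000 × 3.1% × 19/366 = $870.6257
13 May – 30 May 2020: 18 days at 2.05% → $541,000 × 2.05% × 18/366 = $545.4344
Total = $1,416.0601

$1,416.06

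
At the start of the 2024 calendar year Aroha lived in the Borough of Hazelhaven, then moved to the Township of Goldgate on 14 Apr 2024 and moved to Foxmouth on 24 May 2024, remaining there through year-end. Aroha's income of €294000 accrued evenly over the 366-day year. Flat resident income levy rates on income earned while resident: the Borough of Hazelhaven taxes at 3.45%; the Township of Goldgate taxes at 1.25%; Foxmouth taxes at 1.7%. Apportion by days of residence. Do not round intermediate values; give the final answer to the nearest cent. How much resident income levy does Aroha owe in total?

€6315.38

The Borough of Hazelhaven, 1 Jan – 13 Apr 2024: 104 days → €294000 × 3.45% × 104/366 = €2882.1639
The Township of Goldgate, 14 Apr – 23 May 2024: 40 days → €294000 × 1.25% × 40/366 = €401.6393
Foxmouth, 24 May – 31 Dec 2024: 222 days → €294000 × 1.7% × 222/366 = €3031.5738
Total = €6315.3770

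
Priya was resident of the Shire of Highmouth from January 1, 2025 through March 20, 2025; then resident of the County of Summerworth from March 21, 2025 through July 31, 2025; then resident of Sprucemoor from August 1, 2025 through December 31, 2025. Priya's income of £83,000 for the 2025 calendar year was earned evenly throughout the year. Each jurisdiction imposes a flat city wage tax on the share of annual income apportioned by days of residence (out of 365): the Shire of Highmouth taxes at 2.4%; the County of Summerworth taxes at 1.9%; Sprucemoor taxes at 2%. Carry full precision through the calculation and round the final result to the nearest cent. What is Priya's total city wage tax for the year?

£1,701.61

The Shire of Highmouth, January 1 – March 20, 2025: 79 days → £83,000 × 2.4% × 79/365 = £431.1452
The County of Summerworth, March 21 – July 31, 2025: 133 days → £83,000 × 1.9% × 133/365 = £574.6329
Sprucemoor, August 1 – December 31, 2025: 153 days → £83,000 × 2% × 153/365 = £695.8356
Total = £1,701.6137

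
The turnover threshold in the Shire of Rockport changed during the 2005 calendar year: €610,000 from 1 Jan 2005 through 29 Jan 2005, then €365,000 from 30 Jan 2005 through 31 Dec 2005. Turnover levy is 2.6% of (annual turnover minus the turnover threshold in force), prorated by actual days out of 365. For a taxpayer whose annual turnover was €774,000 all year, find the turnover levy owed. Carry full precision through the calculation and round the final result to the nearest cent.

1 Jan – 29 Jan 2005: 29 days, exemption €610,000 → (€774,000 − €610,000) × 2.6% × 29/365 = €338.7836
30 Jan – 31 Dec 2005: 336 days, exemption €365,000 → (€774,000 − €365,000) × 2.6% × 336/365 = €9,789.1068
Total = €10,127.8904

€10,127.89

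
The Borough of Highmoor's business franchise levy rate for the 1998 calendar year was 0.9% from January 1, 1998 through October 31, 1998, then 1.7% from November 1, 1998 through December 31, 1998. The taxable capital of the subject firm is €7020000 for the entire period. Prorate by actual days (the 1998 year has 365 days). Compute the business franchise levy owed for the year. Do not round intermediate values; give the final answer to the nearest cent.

January 1 – October 31, 1998: 304 days at 0.9% → €7020000 × 0.9% × 304/365 = €52621.1507
November 1 – December 31, 1998: 61 days at 1.7% → €7020000 × 1.7% × 61/365 = €19944.4932
Total = €72565.6438

€72565.64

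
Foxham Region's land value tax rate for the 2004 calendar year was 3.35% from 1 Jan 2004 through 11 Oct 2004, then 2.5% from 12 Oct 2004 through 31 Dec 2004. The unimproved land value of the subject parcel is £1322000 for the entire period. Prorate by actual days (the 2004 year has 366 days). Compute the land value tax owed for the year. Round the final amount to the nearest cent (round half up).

1 Jan – 11 Oct 2004: 285 days at 3.35% → £1322000 × 3.35% × 285/366 = £34485.7787
12 Oct – 31 Dec 2004: 81 days at 2.5% → £1322000 × 2.5% × 81/366 = £7314.3443
Total = £41800.1230

£41800.12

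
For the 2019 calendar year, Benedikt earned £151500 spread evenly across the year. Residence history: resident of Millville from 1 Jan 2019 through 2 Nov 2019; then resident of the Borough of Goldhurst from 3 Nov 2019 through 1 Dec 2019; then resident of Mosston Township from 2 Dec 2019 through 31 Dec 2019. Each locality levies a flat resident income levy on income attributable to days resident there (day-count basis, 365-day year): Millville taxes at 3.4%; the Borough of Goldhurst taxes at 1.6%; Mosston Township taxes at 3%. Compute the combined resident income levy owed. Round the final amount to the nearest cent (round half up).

£4884.53

Millville, 1 Jan – 2 Nov 2019: 306 days → £151500 × 3.4% × 306/365 = £4318.3726
The Borough of Goldhurst, 3 Nov – 1 Dec 2019: 29 days → £151500 × 1.6% × 29/365 = £192.5918
Mosston Township, 2 Dec – 31 Dec 2019: 30 days → £151500 × 3% × 30/365 = £373.5616
Total = £4884.5260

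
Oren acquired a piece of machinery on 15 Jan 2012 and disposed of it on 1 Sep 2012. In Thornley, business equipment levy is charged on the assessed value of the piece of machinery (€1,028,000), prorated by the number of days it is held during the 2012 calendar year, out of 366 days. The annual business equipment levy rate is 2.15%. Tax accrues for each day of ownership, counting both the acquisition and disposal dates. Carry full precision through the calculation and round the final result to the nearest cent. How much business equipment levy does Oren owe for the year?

Days held (15 Jan – 1 Sep 2012): 231 out of 366
Tax = €1,028,000 × 2.15% × 231/366 = €13,949.6230

€13,949.62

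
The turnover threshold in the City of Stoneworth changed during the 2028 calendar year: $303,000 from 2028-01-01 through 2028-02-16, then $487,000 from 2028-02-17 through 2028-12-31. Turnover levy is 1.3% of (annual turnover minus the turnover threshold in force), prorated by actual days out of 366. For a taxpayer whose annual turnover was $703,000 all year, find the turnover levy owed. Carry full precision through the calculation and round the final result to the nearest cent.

$3,115.17

2028-01-01 to 2028-02-16: 47 days, exemption $303,000 → ($703,000 − $303,000) × 1.3% × 47/366 = $667.7596
2028-02-17 to 2028-12-31: 319 days, exemption $487,000 → ($703,000 − $487,000) × 1.3% × 319/366 = $2,447.4098
Total = $3,115.1694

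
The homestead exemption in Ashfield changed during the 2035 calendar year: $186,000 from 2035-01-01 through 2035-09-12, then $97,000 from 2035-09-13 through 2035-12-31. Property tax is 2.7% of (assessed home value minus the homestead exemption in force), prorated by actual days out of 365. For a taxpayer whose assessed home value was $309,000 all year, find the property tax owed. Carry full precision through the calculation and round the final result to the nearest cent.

$4,045.19

2035-01-01 to 2035-09-12: 255 days, exemption $186,000 → ($309,000 − $186,000) × 2.7% × 255/365 = $2,320.1507
2035-09-13 to 2035-12-31: 110 days, exemption $97,000 → ($309,000 − $97,000) × 2.7% × 110/365 = $1,725.0411
Total = $4,045.1918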